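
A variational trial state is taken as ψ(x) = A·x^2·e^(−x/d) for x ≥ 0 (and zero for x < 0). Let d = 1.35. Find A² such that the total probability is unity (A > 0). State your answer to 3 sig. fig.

A^2 ≈ 0.297

The normalization condition is ∫|ψ|² dx = 1 from 0 to ∞.
With ψ = A·x^2·e^(−x/d), the integral evaluates to A²·[3·d^5/4].
Substituting d = 1.35 gives A² = 0.2974, so A = 0.5453.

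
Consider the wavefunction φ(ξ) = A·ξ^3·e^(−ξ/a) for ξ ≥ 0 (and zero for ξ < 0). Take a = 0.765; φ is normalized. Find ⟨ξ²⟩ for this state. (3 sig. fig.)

By definition ⟨ξ²⟩ = ∫ ξ^2 |φ(ξ)|² dξ.
With ∫₀^∞ ξ^8 e^(−αξ) dξ = 8!/α^9, evaluating both integrals, ⟨ξ²⟩ = 14·a^2.
With a = 0.765, ⟨ξ^2⟩ = 8.193.

⟨ξ^2⟩ ≈ 8.19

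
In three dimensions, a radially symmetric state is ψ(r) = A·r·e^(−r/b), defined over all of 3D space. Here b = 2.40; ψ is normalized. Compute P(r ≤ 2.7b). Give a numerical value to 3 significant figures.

P ≈ 0.627

P = ∫ |ψ|² 4πr² dr over r ≤ 2.7b.
The full normalization integral is A²·[3·π·b^5] = 1, fixing A².
Let u = r/b; then A², 4π and the length scale all cancel, so P = ∫_{0}^{2.7} u^4·e^(-2·u) du ÷ ∫_{0}^{∞} u^4·e^(-2·u) du.
With ∫ u^4·e^(-2·u) du = -(u^4/2 + u^3 + 3·u^2/2 + 3·u/2 + 3/4)·e^(-2·u) + C, the region integral is ≈ 0.47002 and the full one is 3/4.
This evaluates to P = 0.6267.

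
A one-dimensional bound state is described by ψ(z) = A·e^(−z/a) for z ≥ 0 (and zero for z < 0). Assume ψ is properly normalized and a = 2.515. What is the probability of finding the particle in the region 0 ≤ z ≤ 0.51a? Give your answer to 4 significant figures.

P ≈ 0.6394

P = ∫_{0}^{0.51a} |ψ(z)|² dz.
Since A² = 1/(a/2), this is the region integral divided by the full normalization integral.
Substituting u = z/a, A² and the length scale cancel in the ratio: P = ∫_{0}^{0.51} e^(-2·u) du / ∫_{0}^{∞} e^(-2·u) du.
An antiderivative of e^(-2·u) is -e^(-2·u)/2; evaluating from 0 to 0.51 gives 1/2 - e^(-51/50)/2, while the full integral is 1/2.
Evaluating gives P = 0.63941.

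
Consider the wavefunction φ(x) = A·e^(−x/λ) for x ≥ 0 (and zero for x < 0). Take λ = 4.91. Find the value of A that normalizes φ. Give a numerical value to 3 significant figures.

A ≈ 0.638

Require ∫ |φ|² dx = 1 over the whole domain.
∫|φ|² dx = A²·(λ/2).
Setting this equal to 1 gives A² = 1/(λ/2).
With λ = 4.91: A² = 0.4073 and A = 0.6382.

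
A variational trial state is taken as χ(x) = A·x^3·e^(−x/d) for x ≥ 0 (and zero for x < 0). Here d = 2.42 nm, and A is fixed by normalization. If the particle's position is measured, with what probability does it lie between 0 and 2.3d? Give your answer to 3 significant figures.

P ≈ 0.182

P = ∫_{0}^{2.3d} |χ(x)|² dx.
The normalization integral ∫|χ|²dx over the whole domain equals 45·d^7/8·A², and A² cancels in the ratio.
In terms of u = x/d (A² and the length scale cancel between numerator and denominator), P = [∫_{0}^{2.3} u^6·e^(-2·u) du] / [∫_{0}^{∞} u^6·e^(-2·u) du].
An antiderivative of u^6·e^(-2·u) is -(4·u^6 + 12·u^5 + 30·u^4 + 60·u^3 + 90·u^2 + 90·u + 45)·e^(-2·u)/8; evaluating from 0 to 2.3 gives ≈ 1.0236, while the full integral is 45/8.
Taking the ratio, P = 0.1820.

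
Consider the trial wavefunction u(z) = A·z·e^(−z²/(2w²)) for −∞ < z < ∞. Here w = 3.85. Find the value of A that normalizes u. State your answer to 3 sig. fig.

A ≈ 0.141

Require ∫ |u|² dz = 1 over the whole domain.
Differentiating ∫e^(−αz²) dz = √(π/α) under α to get the higher moments, ∫|u|² dz = A²·(√(π)·w^3/2).
Substituting w = 3.85 gives A² = 0.01977, so A = 0.1406.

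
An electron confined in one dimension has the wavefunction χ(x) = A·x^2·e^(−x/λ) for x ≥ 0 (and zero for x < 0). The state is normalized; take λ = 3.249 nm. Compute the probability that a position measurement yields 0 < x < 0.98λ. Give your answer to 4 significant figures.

P ≈ 0.04912

P = ∫_{0}^{0.98λ} |χ(x)|² dx.
Since A² = 1/(3·λ^5/4), this is the region integral divided by the full normalization integral.
Substituting u = x/λ, A² and the length scale cancel in the ratio: P = ∫_{0}^{0.98} u^4·e^(-2·u) du / ∫_{0}^{∞} u^4·e^(-2·u) du.
Using ∫ u^4·e^(-2·u) du = -(u^4/2 + u^3 + 3·u^2/2 + 3·u/2 + 3/4)·e^(-2·u), the numerator is ≈ 0.0368372 and the denominator is 3/4.
This works out to P = 0.049116.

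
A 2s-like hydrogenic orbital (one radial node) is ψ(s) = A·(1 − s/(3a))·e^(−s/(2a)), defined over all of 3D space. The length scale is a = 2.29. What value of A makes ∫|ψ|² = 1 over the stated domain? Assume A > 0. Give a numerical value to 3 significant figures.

The normalization condition is ∫|ψ|² 4πs² ds = 1 from 0 to ∞.
Using ∫₀^∞ sⁿ e^(−αs) ds = n!/αⁿ⁺¹, with ψ = A·(1 − s/(3a))·e^(−s/(2a)), the integral evaluates to A²·[8·π·a^3/3].
So A² = (8·π·a^3/3)^(−1).
With a = 2.29: A² = 0.009940 and A = 0.09970.

A ≈ 0.0997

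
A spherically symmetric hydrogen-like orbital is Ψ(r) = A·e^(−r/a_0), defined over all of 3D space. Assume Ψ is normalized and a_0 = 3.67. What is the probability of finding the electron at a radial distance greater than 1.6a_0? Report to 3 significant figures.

P ≈ 0.380

P = ∫ |Ψ|² 4πr² dr over r > 1.6a_0.
Normalization gives A² = 1/(π·a_0^3).
Substituting u = r/a_0, A², 4π and the length scale all cancel in the ratio: P = ∫_{1.6}^{∞} u^2·e^(-2·u) du / ∫_{0}^{∞} u^2·e^(-2·u) du.
Using ∫ u^2·e^(-2·u) du = -(2·u^2 + 2·u + 1)·e^(-2·u)/4, the numerator is 233·e^(-16/5)/100 and the denominator is 1/4.
The region integral divided by the full integral gives P = 0.3799.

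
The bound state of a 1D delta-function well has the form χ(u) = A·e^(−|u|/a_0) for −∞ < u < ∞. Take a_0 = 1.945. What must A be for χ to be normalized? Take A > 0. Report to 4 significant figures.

Normalization requires ∫|χ|² du = 1, integrated from −∞ to ∞.
Using ∫₀^∞ uⁿ e^(−αu) du = n!/αⁿ⁺¹, with χ = A·e^(−|u|/a_0), the integral evaluates to A²·[a_0].
So A² = (a_0)^(−1).
Substituting a_0 = 1.945 gives A² = 0.51414, so A = 0.71703.

A ≈ 0.7170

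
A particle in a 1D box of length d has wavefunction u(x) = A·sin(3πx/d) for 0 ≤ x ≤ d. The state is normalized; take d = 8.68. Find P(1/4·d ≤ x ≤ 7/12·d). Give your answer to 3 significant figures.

P ≈ 0.333

P = ∫_{1/4·d}^{7/12·d} |u(x)|² dx.
With A² fixed by ∫|u|² = 1, i.e. A² = (d/2)^(−1), substitute and integrate.
Let t = x/d; then A² and the length scale cancel, so P = ∫_{1/4}^{7/12} sin(3·π·t)^2 dt ÷ ∫_{0}^{1} sin(3·π·t)^2 dt.
An antiderivative of sin(3·π·t)^2 is t/2 - sin(6·π·t)/(12·π); evaluating from 1/4 to 7/12 gives 1/6, while the full integral is 1/2.
Evaluating gives P = 1/3.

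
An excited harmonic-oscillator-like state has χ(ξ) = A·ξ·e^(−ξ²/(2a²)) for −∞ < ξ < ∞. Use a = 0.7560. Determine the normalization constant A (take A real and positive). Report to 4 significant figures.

The normalization condition is ∫|χ|² dξ = 1 from −∞ to ∞.
Differentiating ∫e^(−αξ²) dξ = √(π/α) under α to get the higher moments, carrying out the integral gives A² · √(π)·a^3/2.
Substituting a = 0.7560 gives A² = 2.6115, so A = 1.6160.

A ≈ 1.616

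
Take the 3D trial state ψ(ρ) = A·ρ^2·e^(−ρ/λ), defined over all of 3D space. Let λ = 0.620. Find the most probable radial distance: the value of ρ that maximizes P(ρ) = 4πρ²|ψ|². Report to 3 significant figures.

ρ ≈ 1.86

The maximum of P(ρ) = 4πρ²|ψ|² occurs where its derivative vanishes.
This gives ρ = 3·λ.
With λ = 0.620, the most probable radial distance is 1.860.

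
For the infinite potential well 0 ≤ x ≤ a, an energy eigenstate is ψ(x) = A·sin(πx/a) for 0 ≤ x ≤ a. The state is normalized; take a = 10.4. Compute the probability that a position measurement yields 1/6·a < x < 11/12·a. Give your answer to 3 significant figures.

The probability is P = ∫ |ψ|² dx over [1/6·a, 11/12·a].
The normalization integral ∫|ψ|²dx over the whole domain equals a/2·A², and A² cancels in the ratio.
Let u = x/a; then A² and the length scale cancel, so P = ∫_{1/6}^{11/12} sin(π·u)^2 du ÷ ∫_{0}^{1} sin(π·u)^2 du.
An antiderivative of sin(π·u)^2 is u/2 - sin(2·π·u)/(4·π); evaluating from 1/6 to 11/12 gives 1/(8·π) + √(3)/(8·π) + 3/8, while the full integral is 1/2.
Evaluating gives P = (1 + √(3) + 3·π)/(4·π).

P ≈ 0.967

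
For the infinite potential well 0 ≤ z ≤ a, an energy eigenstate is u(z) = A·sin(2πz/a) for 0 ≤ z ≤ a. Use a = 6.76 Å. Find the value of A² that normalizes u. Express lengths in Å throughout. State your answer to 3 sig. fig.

We need A² ∫|f|² dz = 1, taking the integral from 0 to a.
With ∫₀^a sin²(nπz/a) dz = a/2, carrying out the integral gives A² · a/2.
Plugging in a = 6.76 yields A = 0.5439.

A^2 ≈ 0.296 Å^(-1)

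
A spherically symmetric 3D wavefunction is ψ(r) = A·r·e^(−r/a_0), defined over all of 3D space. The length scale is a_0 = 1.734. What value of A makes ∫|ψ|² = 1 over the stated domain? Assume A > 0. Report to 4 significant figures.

A ≈ 0.08227

Normalization requires ∫|ψ|² 4πr² dr = 1, integrated from 0 to ∞.
The angular integral contributes 4π, leaving ∫₀^∞ r²|ψ|² dr.
Recall ∫₀^∞ r^m e^(−r/β) dr = m!·β^(m+1), with ψ = A·r·e^(−r/a_0), the integral evaluates to A²·[3·π·a_0^5].
Setting this equal to 1 gives A² = 1/(3·π·a_0^5).
Plugging in a_0 = 1.734 yields A = 0.082270.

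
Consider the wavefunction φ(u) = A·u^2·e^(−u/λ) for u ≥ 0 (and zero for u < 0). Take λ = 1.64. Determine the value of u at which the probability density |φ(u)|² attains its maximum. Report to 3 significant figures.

Set d/du [|φ(u)|²] = 0 and solve for u > 0.
Solving yields u = 2·λ.
With λ = 1.64, the most probable position is 3.280.

u ≈ 3.28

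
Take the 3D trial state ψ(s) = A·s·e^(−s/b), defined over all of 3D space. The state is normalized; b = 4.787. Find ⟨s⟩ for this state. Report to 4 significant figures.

By definition ⟨s⟩ = ∫ s |ψ(s)|² 4πs² ds.
The ratio of the moment integral to the normalization integral gives ⟨s⟩ = 5·b/2.
With b = 4.787, ⟨s⟩ = 11.968.

⟨s⟩ ≈ 11.97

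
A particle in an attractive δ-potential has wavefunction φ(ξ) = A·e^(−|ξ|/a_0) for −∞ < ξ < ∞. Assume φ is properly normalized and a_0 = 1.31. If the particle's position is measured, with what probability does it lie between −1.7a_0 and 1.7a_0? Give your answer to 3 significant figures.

The probability is P = ∫ |φ|² dξ over [−1.7a_0, 1.7a_0].
With A² fixed by ∫|φ|² = 1, i.e. A² = (a_0)^(−1), substitute and integrate.
By symmetry take twice the ξ ≥ 0 contribution in numerator and denominator; the 2's cancel. In terms of u = ξ/a_0 (A² and the length scale cancel between numerator and denominator), P = [∫_{0}^{1.7} e^(-2·u) du] / [∫_{0}^{∞} e^(-2·u) du].
With ∫ e^(-2·u) du = -e^(-2·u)/2 + C, the region integral is 1/2 - e^(-17/5)/2 and the full one is 1/2.
Evaluating gives P = 0.9666.

P ≈ 0.967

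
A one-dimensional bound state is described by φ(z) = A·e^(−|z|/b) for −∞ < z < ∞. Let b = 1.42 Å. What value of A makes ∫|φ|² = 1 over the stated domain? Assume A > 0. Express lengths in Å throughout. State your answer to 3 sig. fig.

A ≈ 0.839 Å^(-1/2)

We need A² ∫|f|² dz = 1, taking the integral from −∞ to ∞.
Recall ∫₀^∞ z^m e^(−z/β) dz = m!·β^(m+1), with φ = A·e^(−|z|/b), the integral evaluates to A²·[b].
Setting this equal to 1 gives A² = 1/(b).
With b = 1.42: A² = 0.7042 and A = 0.8392.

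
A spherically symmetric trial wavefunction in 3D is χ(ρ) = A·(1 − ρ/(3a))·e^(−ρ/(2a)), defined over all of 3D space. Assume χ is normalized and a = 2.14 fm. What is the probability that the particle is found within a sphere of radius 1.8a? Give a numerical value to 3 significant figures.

P ≈ 0.302

Integrate the radial probability density 4πρ²|χ|² over ρ ≤ 1.8a.
The full normalization integral is A²·[8·π·a^3/3] = 1, fixing A².
In terms of u = ρ/a (A², 4π and the length scale all cancel between numerator and denominator), P = [∫_{0}^{1.8} u^2·(1 - u/3)^2·e^(-u) du] / [∫_{0}^{∞} u^2·(1 - u/3)^2·e^(-u) du].
With ∫ u^2·(1 - u/3)^2·e^(-u) du = (-u^4 + 2·u^3 - 3·u^2 - 6·u - 6)·e^(-u)/9 + C, the region integral is 2/3 - 5282·e^(-9/5)/1875 and the full one is 2/3.
The region integral divided by the full integral gives P = 0.3015.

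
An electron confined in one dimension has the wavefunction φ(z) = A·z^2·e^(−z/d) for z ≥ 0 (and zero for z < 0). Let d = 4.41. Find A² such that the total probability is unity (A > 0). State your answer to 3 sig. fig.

Normalization requires ∫|φ|² dz = 1, integrated from 0 to ∞.
Using ∫₀^∞ zⁿ e^(−αz) dz = n!/αⁿ⁺¹, with φ = A·z^2·e^(−z/d), the integral evaluates to A²·[3·d^5/4].
Substituting d = 4.41 gives A² = 0.0007994, so A = 0.02827.

A^2 ≈ 0.000799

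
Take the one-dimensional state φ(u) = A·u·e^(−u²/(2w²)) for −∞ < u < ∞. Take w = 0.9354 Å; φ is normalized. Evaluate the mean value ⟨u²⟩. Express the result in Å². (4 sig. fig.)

The expectation value is the |φ|²-weighted average of u^2: ∫ u^2|φ|² du.
Evaluating both integrals, ⟨u²⟩ = 3·w^2/2.
With w = 0.9354, ⟨u^2⟩ = 1.3125.

⟨u^2⟩ ≈ 1.312 Å^2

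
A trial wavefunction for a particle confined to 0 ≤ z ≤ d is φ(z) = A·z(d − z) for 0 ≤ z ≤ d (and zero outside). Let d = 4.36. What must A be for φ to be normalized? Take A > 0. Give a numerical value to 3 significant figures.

A ≈ 0.138

We need A² ∫|f|² dz = 1, taking the integral from 0 to d.
Expanding the polynomial and integrating term by term, ∫|φ|² dz = A²·(d^5/30).
Setting this equal to 1 gives A² = 1/(d^5/30).
Plugging in d = 4.36 yields A = 0.1380.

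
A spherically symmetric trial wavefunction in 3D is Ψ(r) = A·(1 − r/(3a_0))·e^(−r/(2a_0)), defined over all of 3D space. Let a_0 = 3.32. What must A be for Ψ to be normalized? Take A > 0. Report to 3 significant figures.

Require ∫ |Ψ|² 4πr² dr = 1 over the whole domain.
(Spherical symmetry: dV = 4πr² dr.)
∫|Ψ|² 4πr² dr = A²·(8·π·a_0^3/3).
Hence A² = 1/[8·π·a_0^3/3].
Plugging in a_0 = 3.32 yields A = 0.05711.

A ≈ 0.0571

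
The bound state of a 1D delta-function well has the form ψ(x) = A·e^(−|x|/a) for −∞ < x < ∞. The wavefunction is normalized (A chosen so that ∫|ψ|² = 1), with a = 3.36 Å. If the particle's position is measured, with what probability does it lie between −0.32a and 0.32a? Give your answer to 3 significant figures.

P ≈ 0.473

|ψ|² is the probability density, so P = ∫_{−0.32a}^{0.32a} |ψ|² dx.
The normalization integral ∫|ψ|²dx over the whole domain equals a·A², and A² cancels in the ratio.
By symmetry take twice the x ≥ 0 contribution in numerator and denominator; the 2's cancel. Let u = x/a; then A² and the length scale cancel, so P = ∫_{0}^{0.32} e^(-2·u) du ÷ ∫_{0}^{∞} e^(-2·u) du.
Using ∫ e^(-2·u) du = -e^(-2·u)/2, the numerator is 1/2 - e^(-16/25)/2 and the denominator is 1/2.
Taking the ratio, P = 0.4727.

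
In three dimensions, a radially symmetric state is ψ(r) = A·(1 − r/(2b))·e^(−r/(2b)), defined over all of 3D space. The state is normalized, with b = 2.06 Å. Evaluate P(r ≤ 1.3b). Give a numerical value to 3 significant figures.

P = ∫ |ψ|² 4πr² dr over r ≤ 1.3b.
A² is fixed by ∫₀^∞ 4πr²|ψ|² dr = 1, i.e. A² = (8·π·b^3)^(−1).
In terms of u = r/b (A², 4π and the length scale all cancel between numerator and denominator), P = [∫_{0}^{1.3} u^2·(1 - u/2)^2·e^(-u) du] / [∫_{0}^{∞} u^2·(1 - u/2)^2·e^(-u) du].
Using ∫ u^2·(1 - u/2)^2·e^(-u) du = -(u^4/4 + u^2 + 2·u + 2)·e^(-u), the numerator is ≈ 0.091181 and the denominator is 2.
This evaluates to P = 0.04559.

P ≈ 0.0456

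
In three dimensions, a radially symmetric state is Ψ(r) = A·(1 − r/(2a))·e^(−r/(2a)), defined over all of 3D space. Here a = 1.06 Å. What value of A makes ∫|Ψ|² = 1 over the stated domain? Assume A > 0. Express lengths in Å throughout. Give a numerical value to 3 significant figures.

Normalization requires ∫|Ψ|² 4πr² dr = 1, integrated from 0 to ∞.
(Spherical symmetry: dV = 4πr² dr.)
Carrying out the integral gives A² · 8·π·a^3.
With a = 1.06: A² = 0.03341 and A = 0.1828.

A ≈ 0.183 Å^(-3/2)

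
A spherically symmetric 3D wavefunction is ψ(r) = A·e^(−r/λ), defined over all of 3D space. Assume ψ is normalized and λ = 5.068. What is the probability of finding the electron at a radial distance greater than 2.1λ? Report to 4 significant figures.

P = ∫ |ψ|² 4πr² dr over r > 2.1λ.
Normalization gives A² = 1/(π·λ^3).
Substituting u = r/λ, A², 4π and the length scale all cancel in the ratio: P = ∫_{2.1}^{∞} u^2·e^(-2·u) du / ∫_{0}^{∞} u^2·e^(-2·u) du.
With ∫ u^2·e^(-2·u) du = -(2·u^2 + 2·u + 1)·e^(-2·u)/4 + C, the region integral is 701·e^(-21/5)/200 and the full one is 1/4.
This evaluates to P = 0.21024.

P ≈ 0.2102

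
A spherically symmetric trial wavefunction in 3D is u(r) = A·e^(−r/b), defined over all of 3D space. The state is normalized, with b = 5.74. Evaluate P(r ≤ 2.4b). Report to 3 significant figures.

P = ∫ |u|² 4πr² dr over r ≤ 2.4b.
A² is fixed by ∫₀^∞ 4πr²|u|² dr = 1, i.e. A² = (π·b^3)^(−1).
Let t = r/b; then A², 4π and the length scale all cancel, so P = ∫_{0}^{2.4} t^2·e^(-2·t) dt ÷ ∫_{0}^{∞} t^2·e^(-2·t) dt.
An antiderivative of t^2·e^(-2·t) is -(2·t^2 + 2·t + 1)·e^(-2·t)/4; evaluating from 0 to 2.4 gives 1/4 - 433·e^(-24/5)/100, while the full integral is 1/4.
The region integral divided by the full integral gives P = 0.8575.

P ≈ 0.857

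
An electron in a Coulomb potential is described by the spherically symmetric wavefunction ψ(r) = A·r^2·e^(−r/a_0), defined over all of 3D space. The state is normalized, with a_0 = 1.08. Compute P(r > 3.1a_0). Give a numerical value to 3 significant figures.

With dV = 4πr²dr, the probability is ∫|ψ|² dV over r > 3.1a_0.
Normalization gives A² = 1/(45·π·a_0^7/2).
In terms of u = r/a_0 (A², 4π and the length scale all cancel between numerator and denominator), P = [∫_{3.1}^{∞} u^6·e^(-2·u) du] / [∫_{0}^{∞} u^6·e^(-2·u) du].
An antiderivative of u^6·e^(-2·u) is -(4·u^6 + 12·u^5 + 30·u^4 + 60·u^3 + 90·u^2 + 90·u + 45)·e^(-2·u)/8; evaluating from 3.1 to ∞ gives ≈ 3.2299, while the full integral is 45/8.
The region integral divided by the full integral gives P = 0.5742.

P ≈ 0.574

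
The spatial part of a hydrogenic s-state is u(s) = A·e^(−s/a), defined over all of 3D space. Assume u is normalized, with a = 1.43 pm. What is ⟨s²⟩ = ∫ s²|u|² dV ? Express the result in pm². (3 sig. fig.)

⟨s^2⟩ ≈ 6.13 pm^2

By definition ⟨s²⟩ = ∫ s^2 |u(s)|² 4πs² ds.
Using ∫₀^∞ sⁿ e^(−αs) ds = n!/αⁿ⁺¹, evaluating both integrals, ⟨s²⟩ = 3·a^2.
With a = 1.43, ⟨s^2⟩ = 6.135.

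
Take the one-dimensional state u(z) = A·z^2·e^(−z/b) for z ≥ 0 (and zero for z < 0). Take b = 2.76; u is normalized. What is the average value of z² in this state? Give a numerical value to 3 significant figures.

⟨z^2⟩ ≈ 57.1

By definition ⟨z²⟩ = ∫ z^2 |u(z)|² dz.
Evaluating both integrals, ⟨z²⟩ = 15·b^2/2.
Putting b = 2.76 gives 57.13.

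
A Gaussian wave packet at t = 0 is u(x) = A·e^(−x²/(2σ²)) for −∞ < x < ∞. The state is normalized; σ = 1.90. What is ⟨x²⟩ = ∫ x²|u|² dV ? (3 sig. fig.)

⟨x^2⟩ ≈ 1.81

The expectation value is the |u|²-weighted average of x^2: ∫ x^2|u|² dx.
Since the A² factors cancel between numerator and denominator, ⟨x²⟩ = σ^2/2.
With σ = 1.90, ⟨x^2⟩ = 1.805.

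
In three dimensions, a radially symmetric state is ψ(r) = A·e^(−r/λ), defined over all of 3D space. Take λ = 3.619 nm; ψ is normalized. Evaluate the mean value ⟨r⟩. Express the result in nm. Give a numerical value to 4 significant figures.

The expectation value is the |ψ|²-weighted average of r: ∫ r|ψ|² 4πr² dr.
Evaluating both integrals, ⟨r⟩ = 3·λ/2.
Putting λ = 3.619 gives 5.4285.

⟨r⟩ ≈ 5.429 nm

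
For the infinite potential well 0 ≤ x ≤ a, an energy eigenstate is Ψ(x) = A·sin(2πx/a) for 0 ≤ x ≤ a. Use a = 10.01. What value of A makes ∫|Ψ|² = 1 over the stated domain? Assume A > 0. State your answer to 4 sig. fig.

Normalization requires ∫|Ψ|² dx = 1, integrated from 0 to a.
With ∫₀^a sin²(nπx/a) dx = a/2, with Ψ = A·sin(2πx/a), the integral evaluates to A²·[a/2].
Hence A² = 1/[a/2].
Substituting a = 10.01 gives A² = 0.19980, so A = 0.44699.

A ≈ 0.4470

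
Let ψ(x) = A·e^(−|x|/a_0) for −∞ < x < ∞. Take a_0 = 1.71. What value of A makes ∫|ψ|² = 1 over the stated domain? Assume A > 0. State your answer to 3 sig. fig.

A ≈ 0.765

Normalization requires ∫|ψ|² dx = 1, integrated from −∞ to ∞.
With ∫₀^∞ x^0 e^(−αx) dx = 0!/α^1, with ψ = A·e^(−|x|/a_0), the integral evaluates to A²·[a_0].
Setting this equal to 1 gives A² = 1/(a_0).
Plugging in a_0 = 1.71 yields A = 0.7647.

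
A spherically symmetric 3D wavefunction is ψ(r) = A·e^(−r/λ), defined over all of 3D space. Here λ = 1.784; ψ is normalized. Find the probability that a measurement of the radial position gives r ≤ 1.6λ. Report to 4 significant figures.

P ≈ 0.6201

With dV = 4πr²dr, the probability is ∫|ψ|² dV over r ≤ 1.6λ.
The full normalization integral is A²·[π·λ^3] = 1, fixing A².
In terms of u = r/λ (A², 4π and the length scale all cancel between numerator and denominator), P = [∫_{0}^{1.6} u^2·e^(-2·u) du] / [∫_{0}^{∞} u^2·e^(-2·u) du].
With ∫ u^2·e^(-2·u) du = -(2·u^2 + 2·u + 1)·e^(-2·u)/4 + C, the region integral is 1/4 - 233·e^(-16/5)/100 and the full one is 1/4.
The region integral divided by the full integral gives P = 0.62010.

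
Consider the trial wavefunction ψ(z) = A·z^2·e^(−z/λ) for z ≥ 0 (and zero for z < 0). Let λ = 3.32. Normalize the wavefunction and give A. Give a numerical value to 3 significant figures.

A ≈ 0.0575

Normalization requires ∫|ψ|² dz = 1, integrated from 0 to ∞.
Using ∫₀^∞ zⁿ e^(−αz) dz = n!/αⁿ⁺¹, with ψ = A·z^2·e^(−z/λ), the integral evaluates to A²·[3·λ^5/4].
With λ = 3.32: A² = 0.003306 and A = 0.05749.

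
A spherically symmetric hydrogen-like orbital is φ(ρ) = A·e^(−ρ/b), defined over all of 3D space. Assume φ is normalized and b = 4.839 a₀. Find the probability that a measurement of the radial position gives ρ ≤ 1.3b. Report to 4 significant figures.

Integrate the radial probability density 4πρ²|φ|² over ρ ≤ 1.3b.
The full normalization integral is A²·[π·b^3] = 1, fixing A².
Substituting u = ρ/b, A², 4π and the length scale all cancel in the ratio: P = ∫_{0}^{1.3} u^2·e^(-2·u) du / ∫_{0}^{∞} u^2·e^(-2·u) du.
With ∫ u^2·e^(-2·u) du = -(2·u^2 + 2·u + 1)·e^(-2·u)/4 + C, the region integral is 1/4 - 349·e^(-13/5)/200 and the full one is 1/4.
Taking the ratio yields P = 0.48157.

P ≈ 0.4816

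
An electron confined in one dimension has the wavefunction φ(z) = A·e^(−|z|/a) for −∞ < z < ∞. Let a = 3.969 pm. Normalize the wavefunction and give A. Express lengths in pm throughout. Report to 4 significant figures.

Require ∫ |φ|² dz = 1 over the whole domain.
Recall ∫₀^∞ z^m e^(−z/β) dz = m!·β^(m+1), ∫|φ|² dz = A²·(a).
So A² = (a)^(−1).
Substituting a = 3.969 gives A² = 0.25195, so A = 0.50195.

A ≈ 0.5019 pm^(-1/2)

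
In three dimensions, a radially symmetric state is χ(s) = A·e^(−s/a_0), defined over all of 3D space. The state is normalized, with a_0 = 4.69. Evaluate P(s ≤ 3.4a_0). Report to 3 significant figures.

P ≈ 0.966

With dV = 4πs²ds, the probability is ∫|χ|² dV over s ≤ 3.4a_0.
Normalization gives A² = 1/(π·a_0^3).
Let u = s/a_0; then A², 4π and the length scale all cancel, so P = ∫_{0}^{3.4} u^2·e^(-2·u) du ÷ ∫_{0}^{∞} u^2·e^(-2·u) du.
An antiderivative of u^2·e^(-2·u) is -(2·u^2 + 2·u + 1)·e^(-2·u)/4; evaluating from 0 to 3.4 gives 1/4 - 773·e^(-34/5)/100, while the full integral is 1/4.
Taking the ratio yields P = 0.9656.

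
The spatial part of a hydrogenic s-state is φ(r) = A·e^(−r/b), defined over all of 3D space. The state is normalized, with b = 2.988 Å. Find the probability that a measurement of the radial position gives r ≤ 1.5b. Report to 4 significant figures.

P ≈ 0.5768

With dV = 4πr²dr, the probability is ∫|φ|² dV over r ≤ 1.5b.
The full normalization integral is A²·[π·b^3] = 1, fixing A².
Substituting u = r/b, A², 4π and the length scale all cancel in the ratio: P = ∫_{0}^{1.5} u^2·e^(-2·u) du / ∫_{0}^{∞} u^2·e^(-2·u) du.
An antiderivative of u^2·e^(-2·u) is -(2·u^2 + 2·u + 1)·e^(-2·u)/4; evaluating from 0 to 1.5 gives 1/4 - 17·e^(-3)/8, while the full integral is 1/4.
The region integral divided by the full integral gives P = 0.57681.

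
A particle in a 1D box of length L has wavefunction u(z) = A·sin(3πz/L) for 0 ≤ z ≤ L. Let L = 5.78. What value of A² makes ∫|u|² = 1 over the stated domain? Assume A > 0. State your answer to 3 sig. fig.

A^2 ≈ 0.346

Normalization requires ∫|u|² dz = 1, integrated from 0 to L.
Using sin²θ = (1 − cos 2θ)/2, carrying out the integral gives A² · L/2.
Hence A² = 1/[L/2].
Substituting L = 5.78 gives A² = 0.3460, so A = 0.5882.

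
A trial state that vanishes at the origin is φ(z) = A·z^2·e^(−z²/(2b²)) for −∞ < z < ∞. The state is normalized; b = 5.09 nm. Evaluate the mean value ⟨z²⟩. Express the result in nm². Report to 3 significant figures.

The expectation value is the |φ|²-weighted average of z^2: ∫ z^2|φ|² dz.
Differentiating ∫e^(−αz²) dz = √(π/α) under α to get the higher moments, since the A² factors cancel between numerator and denominator, ⟨z²⟩ = 5·b^2/2.
Putting b = 5.09 gives 64.77.

⟨z^2⟩ ≈ 64.8 nm^2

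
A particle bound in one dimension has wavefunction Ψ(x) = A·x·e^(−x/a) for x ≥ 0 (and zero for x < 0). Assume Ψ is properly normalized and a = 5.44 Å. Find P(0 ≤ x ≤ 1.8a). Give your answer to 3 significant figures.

P ≈ 0.697

P = ∫_{0}^{1.8a} |Ψ(x)|² dx.
The normalization integral ∫|Ψ|²dx over the whole domain equals a^3/4·A², and A² cancels in the ratio.
Let u = x/a; then A² and the length scale cancel, so P = ∫_{0}^{1.8} u^2·e^(-2·u) du ÷ ∫_{0}^{∞} u^2·e^(-2·u) du.
With ∫ u^2·e^(-2·u) du = -(2·u^2 + 2·u + 1)·e^(-2·u)/4 + C, the region integral is 1/4 - 277·e^(-18/5)/100 and the full one is 1/4.
This works out to P = 0.6973.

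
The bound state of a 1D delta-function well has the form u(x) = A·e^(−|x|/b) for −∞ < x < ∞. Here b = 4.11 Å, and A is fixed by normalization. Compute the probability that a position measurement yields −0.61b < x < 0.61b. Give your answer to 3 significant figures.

P ≈ 0.705

P = ∫_{−0.61b}^{0.61b} |u(x)|² dx.
With A² fixed by ∫|u|² = 1, i.e. A² = (b)^(−1), substitute and integrate.
By symmetry take twice the x ≥ 0 contribution in numerator and denominator; the 2's cancel. Substituting t = x/b, A² and the length scale cancel in the ratio: P = ∫_{0}^{0.61} e^(-2·t) dt / ∫_{0}^{∞} e^(-2·t) dt.
An antiderivative of e^(-2·t) is -e^(-2·t)/2; evaluating from 0 to 0.61 gives 1/2 - e^(-61/50)/2, while the full integral is 1/2.
Evaluating gives P = 0.7048.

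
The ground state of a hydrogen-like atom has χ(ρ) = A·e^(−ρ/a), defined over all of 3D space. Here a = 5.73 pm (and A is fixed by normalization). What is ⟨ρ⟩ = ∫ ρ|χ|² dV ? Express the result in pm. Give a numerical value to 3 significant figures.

The expectation value is the |χ|²-weighted average of ρ: ∫ ρ|χ|² 4πρ² dρ.
With ∫₀^∞ ρ^3 e^(−αρ) dρ = 3!/α^4, the ratio of the moment integral to the normalization integral gives ⟨ρ⟩ = 3·a/2.
With a = 5.73, ⟨ρ⟩ = 8.595.

⟨ρ⟩ ≈ 8.60 pm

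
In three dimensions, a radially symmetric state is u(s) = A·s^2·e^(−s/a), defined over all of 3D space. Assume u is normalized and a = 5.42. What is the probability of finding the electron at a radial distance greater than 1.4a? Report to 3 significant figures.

P ≈ 0.976

With dV = 4πs²ds, the probability is ∫|u|² dV over s > 1.4a.
The full normalization integral is A²·[45·π·a^7/2] = 1, fixing A².
In terms of t = s/a (A², 4π and the length scale all cancel between numerator and denominator), P = [∫_{1.4}^{∞} t^6·e^(-2·t) dt] / [∫_{0}^{∞} t^6·e^(-2·t) dt].
An antiderivative of t^6·e^(-2·t) is -(4·t^6 + 12·t^5 + 30·t^4 + 60·t^3 + 90·t^2 + 90·t + 45)·e^(-2·t)/8; evaluating from 1.4 to ∞ gives ≈ 5.4877, while the full integral is 45/8.
This evaluates to P = 0.9756.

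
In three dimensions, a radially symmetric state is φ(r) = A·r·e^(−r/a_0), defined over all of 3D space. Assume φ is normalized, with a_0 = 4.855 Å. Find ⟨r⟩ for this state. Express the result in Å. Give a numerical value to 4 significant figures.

By definition ⟨r⟩ = ∫ r |φ(r)|² 4πr² dr.
Using ∫₀^∞ rⁿ e^(−αr) dr = n!/αⁿ⁺¹, since the A² factors cancel between numerator and denominator, ⟨r⟩ = 5·a_0/2.
Putting a_0 = 4.855 gives 12.138.

⟨r⟩ ≈ 12.14 Å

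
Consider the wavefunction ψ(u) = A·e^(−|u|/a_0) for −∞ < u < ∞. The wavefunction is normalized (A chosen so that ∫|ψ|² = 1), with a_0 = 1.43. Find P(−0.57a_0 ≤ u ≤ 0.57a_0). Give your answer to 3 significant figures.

P = ∫_{−0.57a_0}^{0.57a_0} |ψ(u)|² du.
With A² fixed by ∫|ψ|² = 1, i.e. A² = (a_0)^(−1), substitute and integrate.
Both integrals are even about u = 0, so only the u ≥ 0 halves are needed (the factors of 2 cancel). Substituting t = u/a_0, A² and the length scale cancel in the ratio: P = ∫_{0}^{0.57} e^(-2·t) dt / ∫_{0}^{∞} e^(-2·t) dt.
With ∫ e^(-2·t) dt = -e^(-2·t)/2 + C, the region integral is 1/2 - e^(-57/50)/2 and the full one is 1/2.
The result is P = 0.6802.

P ≈ 0.680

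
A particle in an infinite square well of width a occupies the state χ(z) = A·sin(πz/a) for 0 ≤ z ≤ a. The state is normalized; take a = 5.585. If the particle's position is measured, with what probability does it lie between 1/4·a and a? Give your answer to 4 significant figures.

P ≈ 0.9092

The probability is P = ∫ |χ|² dz over [1/4·a, a].
Since A² = 1/(a/2), this is the region integral divided by the full normalization integral.
In terms of u = z/a (A² and the length scale cancel between numerator and denominator), P = [∫_{1/4}^{1} sin(π·u)^2 du] / [∫_{0}^{1} sin(π·u)^2 du].
With ∫ sin(π·u)^2 du = u/2 - sin(2·π·u)/(4·π) + C, the region integral is 1/(4·π) + 3/8 and the full one is 1/2.
This works out to P = (2 + 3·π)/(4·π).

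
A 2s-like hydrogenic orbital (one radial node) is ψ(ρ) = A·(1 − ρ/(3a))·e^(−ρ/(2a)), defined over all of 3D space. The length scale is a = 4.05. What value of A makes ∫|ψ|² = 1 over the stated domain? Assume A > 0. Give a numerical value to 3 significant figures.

A ≈ 0.0424

Require ∫ |ψ|² 4πρ² dρ = 1 over the whole domain.
(Spherical symmetry: dV = 4πρ² dρ.)
Carrying out the integral gives A² · 8·π·a^3/3.
With a = 4.05: A² = 0.001797 and A = 0.04239.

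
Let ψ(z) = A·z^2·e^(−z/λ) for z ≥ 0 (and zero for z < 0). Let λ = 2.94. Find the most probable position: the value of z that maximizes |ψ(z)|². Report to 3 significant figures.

z ≈ 5.88

Differentiate |ψ(z)|² with respect to z and set to zero.
This gives z = 2·λ.
With λ = 2.94, the most probable position is 5.880.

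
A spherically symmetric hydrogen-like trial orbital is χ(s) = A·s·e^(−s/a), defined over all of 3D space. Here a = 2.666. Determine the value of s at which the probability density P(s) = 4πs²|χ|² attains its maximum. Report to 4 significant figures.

Differentiate P(s) = 4πs²|χ|² with respect to s and set to zero.
This gives s = 2·a.
With a = 2.666, the most probable radial distance is 5.3320.

s ≈ 5.332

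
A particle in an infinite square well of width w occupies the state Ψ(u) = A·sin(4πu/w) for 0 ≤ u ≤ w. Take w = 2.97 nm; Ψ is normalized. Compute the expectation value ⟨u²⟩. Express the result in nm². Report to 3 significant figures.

⟨u^2⟩ ≈ 2.91 nm^2

The expectation value is the |Ψ|²-weighted average of u^2: ∫ u^2|Ψ|² du.
Evaluating both integrals, ⟨u²⟩ = -w^2/(32·π^2) + w^2/3.
Putting w = 2.97 gives 2.912.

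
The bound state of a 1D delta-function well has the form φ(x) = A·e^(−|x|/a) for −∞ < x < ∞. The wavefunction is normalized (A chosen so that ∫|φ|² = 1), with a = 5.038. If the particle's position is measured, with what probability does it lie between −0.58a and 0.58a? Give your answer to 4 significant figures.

The probability is P = ∫ |φ|² dx over [−0.58a, 0.58a].
Since A² = 1/(a), this is the region integral divided by the full normalization integral.
Both integrals are even about x = 0, so only the x ≥ 0 halves are needed (the factors of 2 cancel). Substituting u = x/a, A² and the length scale cancel in the ratio: P = ∫_{0}^{0.58} e^(-2·u) du / ∫_{0}^{∞} e^(-2·u) du.
Using ∫ e^(-2·u) du = -e^(-2·u)/2, the numerator is 1/2 - e^(-29/25)/2 and the denominator is 1/2.
This works out to P = 0.68651.

P ≈ 0.6865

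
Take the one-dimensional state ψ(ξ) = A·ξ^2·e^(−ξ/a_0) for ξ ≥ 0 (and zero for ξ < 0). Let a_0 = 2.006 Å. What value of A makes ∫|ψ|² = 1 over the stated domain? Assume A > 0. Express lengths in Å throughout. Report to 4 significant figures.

The normalization condition is ∫|ψ|² dξ = 1 from 0 to ∞.
Recall ∫₀^∞ ξ^m e^(−ξ/β) dξ = m!·β^(m+1), carrying out the integral gives A² · 3·a_0^5/4.
So A² = (3·a_0^5/4)^(−1).
Substituting a_0 = 2.006 gives A² = 0.041047, so A = 0.20260.

A ≈ 0.2026 Å^(-5/2)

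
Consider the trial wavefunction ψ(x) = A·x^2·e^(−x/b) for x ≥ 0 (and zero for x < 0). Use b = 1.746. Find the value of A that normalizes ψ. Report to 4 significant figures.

We need A² ∫|f|² dx = 1, taking the integral from 0 to ∞.
The integral (without the A² prefactor) comes out to 3·b^5/4.
Hence A² = 1/[3·b^5/4].
Plugging in b = 1.746 yields A = 0.28665.

A ≈ 0.2867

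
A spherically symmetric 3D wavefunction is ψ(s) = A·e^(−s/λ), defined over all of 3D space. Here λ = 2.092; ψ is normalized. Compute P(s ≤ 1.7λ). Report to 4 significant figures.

P ≈ 0.6603

P = ∫ |ψ|² 4πs² ds over s ≤ 1.7λ.
The full normalization integral is A²·[π·λ^3] = 1, fixing A².
Let u = s/λ; then A², 4π and the length scale all cancel, so P = ∫_{0}^{1.7} u^2·e^(-2·u) du ÷ ∫_{0}^{∞} u^2·e^(-2·u) du.
An antiderivative of u^2·e^(-2·u) is -(2·u^2 + 2·u + 1)·e^(-2·u)/4; evaluating from 0 to 1.7 gives 1/4 - 509·e^(-17/5)/200, while the full integral is 1/4.
This evaluates to P = 0.66026.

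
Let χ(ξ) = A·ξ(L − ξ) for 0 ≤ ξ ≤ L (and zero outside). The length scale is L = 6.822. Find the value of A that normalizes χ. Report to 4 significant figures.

The normalization condition is ∫|χ|² dξ = 1 from 0 to L.
∫|χ|² dξ = A²·(L^5/30).
So A² = (L^5/30)^(−1).
With L = 6.822: A² = 0.0020303 and A = 0.045059.

A ≈ 0.04506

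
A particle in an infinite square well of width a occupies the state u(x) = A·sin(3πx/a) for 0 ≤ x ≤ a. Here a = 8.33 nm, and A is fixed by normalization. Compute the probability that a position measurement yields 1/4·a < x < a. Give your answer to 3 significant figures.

P ≈ 0.697

P = ∫_{1/4·a}^{a} |u(x)|² dx.
Since A² = 1/(a/2), this is the region integral divided by the full normalization integral.
In terms of t = x/a (A² and the length scale cancel between numerator and denominator), P = [∫_{1/4}^{1} sin(3·π·t)^2 dt] / [∫_{0}^{1} sin(3·π·t)^2 dt].
Using ∫ sin(3·π·t)^2 dt = t/2 - sin(6·π·t)/(12·π), the numerator is 3/8 - 1/(12·π) and the denominator is 1/2.
Evaluating gives P = (-2 + 9·π)/(12·π).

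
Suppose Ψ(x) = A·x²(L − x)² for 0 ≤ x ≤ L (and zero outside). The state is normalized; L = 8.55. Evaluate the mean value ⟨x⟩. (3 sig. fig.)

By definition ⟨x⟩ = ∫ x |Ψ(x)|² dx.
Expanding the polynomial and integrating term by term, the ratio of the moment integral to the normalization integral gives ⟨x⟩ = L/2.
With L = 8.55, ⟨x⟩ = 4.275.

⟨x⟩ ≈ 4.28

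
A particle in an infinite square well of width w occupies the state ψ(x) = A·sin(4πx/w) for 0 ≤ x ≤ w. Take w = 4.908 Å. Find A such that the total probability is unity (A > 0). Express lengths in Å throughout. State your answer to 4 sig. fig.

Normalization requires ∫|ψ|² dx = 1, integrated from 0 to w.
With ∫₀^w sin²(nπx/w) dx = w/2, carrying out the integral gives A² · w/2.
Setting this equal to 1 gives A² = 1/(w/2).
Substituting w = 4.908 gives A² = 0.40750, so A = 0.63836.

A ≈ 0.6384 Å^(-1/2)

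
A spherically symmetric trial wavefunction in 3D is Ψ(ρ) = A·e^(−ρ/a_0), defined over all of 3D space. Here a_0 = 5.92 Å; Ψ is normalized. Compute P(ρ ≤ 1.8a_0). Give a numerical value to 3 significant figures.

P = ∫ |Ψ|² 4πρ² dρ over ρ ≤ 1.8a_0.
The full normalization integral is A²·[π·a_0^3] = 1, fixing A².
In terms of u = ρ/a_0 (A², 4π and the length scale all cancel between numerator and denominator), P = [∫_{0}^{1.8} u^2·e^(-2·u) du] / [∫_{0}^{∞} u^2·e^(-2·u) du].
Using ∫ u^2·e^(-2·u) du = -(2·u^2 + 2·u + 1)·e^(-2·u)/4, the numerator is 1/4 - 277·e^(-18/5)/100 and the denominator is 1/4.
This evaluates to P = 0.6973.

P ≈ 0.697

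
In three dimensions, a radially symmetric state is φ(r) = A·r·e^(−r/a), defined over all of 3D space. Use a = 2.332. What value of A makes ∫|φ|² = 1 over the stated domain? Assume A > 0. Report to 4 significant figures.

Normalization requires ∫|φ|² 4πr² dr = 1, integrated from 0 to ∞.
(Spherical symmetry: dV = 4πr² dr.)
Carrying out the integral gives A² · 3·π·a^5.
So A² = (3·π·a^5)^(−1).
Plugging in a = 2.332 yields A = 0.039223.

A ≈ 0.03922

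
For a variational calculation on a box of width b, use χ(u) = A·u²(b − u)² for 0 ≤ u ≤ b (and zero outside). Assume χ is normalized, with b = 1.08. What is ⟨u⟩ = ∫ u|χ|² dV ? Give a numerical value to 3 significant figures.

⟨u⟩ = ∫ u |χ|² du over the full domain.
Since the A² factors cancel between numerator and denominator, ⟨u⟩ = b/2.
Putting b = 1.08 gives 0.5400.

⟨u⟩ ≈ 0.540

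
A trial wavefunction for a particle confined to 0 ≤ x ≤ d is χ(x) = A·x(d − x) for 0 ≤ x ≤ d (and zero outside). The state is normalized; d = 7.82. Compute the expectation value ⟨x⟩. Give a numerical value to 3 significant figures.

By definition ⟨x⟩ = ∫ x |χ(x)|² dx.
The ratio of the moment integral to the normalization integral gives ⟨x⟩ = d/2.
Putting d = 7.82 gives 3.910.

⟨x⟩ ≈ 3.91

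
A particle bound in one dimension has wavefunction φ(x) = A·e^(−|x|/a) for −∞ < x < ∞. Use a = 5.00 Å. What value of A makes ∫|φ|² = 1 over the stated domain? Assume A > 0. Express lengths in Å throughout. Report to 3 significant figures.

A ≈ 0.447 Å^(-1/2)

Normalization requires ∫|φ|² dx = 1, integrated from −∞ to ∞.
The integral (without the A² prefactor) comes out to a.
Plugging in a = 5.00 yields A = 0.4472.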